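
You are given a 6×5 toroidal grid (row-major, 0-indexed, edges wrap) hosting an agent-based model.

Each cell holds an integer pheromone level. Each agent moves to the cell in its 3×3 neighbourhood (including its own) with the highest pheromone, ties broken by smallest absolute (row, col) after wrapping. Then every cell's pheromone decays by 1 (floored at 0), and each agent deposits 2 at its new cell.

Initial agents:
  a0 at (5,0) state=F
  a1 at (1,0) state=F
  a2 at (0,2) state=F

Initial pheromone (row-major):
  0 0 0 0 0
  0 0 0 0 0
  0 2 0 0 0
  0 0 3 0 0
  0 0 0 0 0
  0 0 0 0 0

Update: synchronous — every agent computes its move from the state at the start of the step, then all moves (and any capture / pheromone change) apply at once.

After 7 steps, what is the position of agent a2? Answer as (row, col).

t=1: a0@(0,0) a1@(2,1) a2@(0,1) | pheromone: 2 2 0 0 0 / 0 0 0 0 0 / 0 3 0 0 0 / 0 0 2 0 0 / 0 0 0 0 0 / 0 0 0 0 0
t=2: a0@(0,0) a1@(2,1) a2@(0,0) | pheromone: 5 1 0 0 0 / 0 0 0 0 0 / 0 4 0 0 0 / 0 0 1 0 0 / 0 0 0 0 0 / 0 0 0 0 0
t=3: a0@(0,0) a1@(2,1) a2@(0,0) | pheromone: 8 0 0 0 0 / 0 0 0 0 0 / 0 5 0 0 0 / 0 0 0 0 0 / 0 0 0 0 0 / 0 0 0 0 0
t=4: a0@(0,0) a1@(2,1) a2@(0,0) | pheromone: 11 0 0 0 0 / 0 0 0 0 0 / 0 6 0 0 0 / 0 0 0 0 0 / 0 0 0 0 0 / 0 0 0 0 0
t=5: a0@(0,0) a1@(2,1) a2@(0,0) | pheromone: 14 0 0 0 0 / 0 0 0 0 0 / 0 7 0 0 0 / 0 0 0 0 0 / 0 0 0 0 0 / 0 0 0 0 0
t=6: a0@(0,0) a1@(2,1) a2@(0,0) | pheromone: 17 0 0 0 0 / 0 0 0 0 0 / 0 8 0 0 0 / 0 0 0 0 0 / 0 0 0 0 0 / 0 0 0 0 0
t=7: a0@(0,0) a1@(2,1) a2@(0,0) | pheromone: 20 0 0 0 0 / 0 0 0 0 0 / 0 9 0 0 0 / 0 0 0 0 0 / 0 0 0 0 0 / 0 0 0 0 0

(0, 0)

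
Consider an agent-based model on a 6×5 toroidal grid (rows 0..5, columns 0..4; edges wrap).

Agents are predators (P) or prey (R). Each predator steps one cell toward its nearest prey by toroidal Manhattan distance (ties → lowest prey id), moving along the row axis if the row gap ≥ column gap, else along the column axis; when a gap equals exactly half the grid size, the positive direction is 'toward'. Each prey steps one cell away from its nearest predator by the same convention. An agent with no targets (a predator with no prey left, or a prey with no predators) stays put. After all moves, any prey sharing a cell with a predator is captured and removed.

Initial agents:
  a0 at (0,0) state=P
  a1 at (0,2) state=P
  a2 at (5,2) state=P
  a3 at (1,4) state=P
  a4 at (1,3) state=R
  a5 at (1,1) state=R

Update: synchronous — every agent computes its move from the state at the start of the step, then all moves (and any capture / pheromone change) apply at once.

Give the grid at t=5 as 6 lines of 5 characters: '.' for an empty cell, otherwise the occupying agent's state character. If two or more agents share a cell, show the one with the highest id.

t=1: a0@(1,0):P a1@(1,2):P a2@(0,2):P a3@(1,3):P a5@(2,1):R
t=2: a0@(2,0):P a1@(2,2):P a2@(1,2):P a3@(1,2):P a5@(3,1):R
t=3: a0@(3,0):P a1@(3,2):P a2@(2,2):P a3@(2,2):P a5@(4,1):R
t=4: a0@(4,0):P a1@(4,2):P a2@(3,2):P a3@(3,2):P a5@(5,1):R
t=5: a0@(5,0):P a1@(5,2):P a2@(4,2):P a3@(4,2):P a5@(0,1):R

.R...
.....
.....
.....
..P..
P.P..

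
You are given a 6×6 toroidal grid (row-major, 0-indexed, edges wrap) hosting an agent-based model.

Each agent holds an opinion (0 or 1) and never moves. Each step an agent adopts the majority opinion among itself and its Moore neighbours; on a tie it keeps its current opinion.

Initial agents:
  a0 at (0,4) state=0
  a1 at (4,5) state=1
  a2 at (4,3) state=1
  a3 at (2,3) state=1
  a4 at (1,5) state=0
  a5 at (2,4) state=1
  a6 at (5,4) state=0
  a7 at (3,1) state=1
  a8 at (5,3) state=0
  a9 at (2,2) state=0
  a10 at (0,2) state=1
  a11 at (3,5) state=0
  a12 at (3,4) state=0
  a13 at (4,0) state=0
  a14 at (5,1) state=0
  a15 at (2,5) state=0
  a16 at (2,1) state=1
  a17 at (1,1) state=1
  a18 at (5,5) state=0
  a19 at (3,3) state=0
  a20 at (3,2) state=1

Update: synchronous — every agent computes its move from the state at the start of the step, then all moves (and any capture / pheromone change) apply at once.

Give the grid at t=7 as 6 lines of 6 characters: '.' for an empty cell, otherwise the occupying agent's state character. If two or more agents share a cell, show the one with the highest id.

..1.0.
.1...0
.11100
.11100
0..0.0
.0.000

t=1: a0@(0,4):0 a1@(4,5):0 a2@(4,3):0 a3@(2,3):1 a4@(1,5):0 a5@(2,4):0 a6@(5,4):0 a7@(3,1):1 a8@(5,3):0 a9@(2,2):1 a10@(0,2):1 a11@(3,5):0 a12@(3,4):0 a13@(4,0):0 a14@(5,1):0 a15@(2,5):0 a16@(2,1):1 a17@(1,1):1 a18@(5,5):0 a19@(3,3):1 a20@(3,2):1
t=2: (unchanged — steady state)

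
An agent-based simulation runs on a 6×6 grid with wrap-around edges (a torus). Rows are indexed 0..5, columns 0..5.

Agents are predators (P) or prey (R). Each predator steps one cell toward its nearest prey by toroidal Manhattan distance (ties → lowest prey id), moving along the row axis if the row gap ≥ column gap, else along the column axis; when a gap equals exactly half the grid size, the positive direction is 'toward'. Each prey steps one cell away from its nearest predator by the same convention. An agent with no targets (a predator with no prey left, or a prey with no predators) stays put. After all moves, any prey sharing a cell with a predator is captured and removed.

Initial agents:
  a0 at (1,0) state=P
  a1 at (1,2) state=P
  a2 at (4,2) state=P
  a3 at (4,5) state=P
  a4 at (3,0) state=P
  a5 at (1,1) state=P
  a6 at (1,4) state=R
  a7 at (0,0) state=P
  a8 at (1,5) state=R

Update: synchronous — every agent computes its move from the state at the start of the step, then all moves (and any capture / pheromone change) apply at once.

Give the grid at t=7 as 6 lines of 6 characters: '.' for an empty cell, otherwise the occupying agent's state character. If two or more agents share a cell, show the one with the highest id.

t=1: a0@(1,5):P a1@(1,3):P a2@(5,2):P a3@(5,5):P a4@(2,0):P a5@(1,0):P a7@(1,0):P a8@(1,4):R
t=2: a0@(1,4):P a1@(1,4):P a2@(0,2):P a3@(0,5):P a4@(2,5):P a5@(1,5):P a7@(1,5):P a8@(1,3):R
t=3: a0@(1,3):P a1@(1,3):P a2@(1,2):P a3@(0,4):P a4@(2,4):P a5@(1,4):P a7@(1,4):P
t=4: (unchanged — steady state)

....P.
..PPP.
....P.
......
......
......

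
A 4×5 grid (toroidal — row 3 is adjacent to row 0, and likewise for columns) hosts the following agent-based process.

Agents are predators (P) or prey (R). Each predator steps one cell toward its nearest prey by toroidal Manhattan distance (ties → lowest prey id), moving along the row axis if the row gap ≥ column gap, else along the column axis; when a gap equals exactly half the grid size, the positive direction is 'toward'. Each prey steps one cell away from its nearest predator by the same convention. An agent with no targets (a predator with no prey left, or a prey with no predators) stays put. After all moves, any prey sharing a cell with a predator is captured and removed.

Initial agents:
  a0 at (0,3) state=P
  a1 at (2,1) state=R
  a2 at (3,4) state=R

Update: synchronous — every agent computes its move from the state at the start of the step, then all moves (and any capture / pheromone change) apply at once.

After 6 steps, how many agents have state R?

t=1: a0@(3,3):P a1@(1,1):R a2@(2,4):R
t=2: a0@(2,3):P a1@(0,1):R a2@(1,4):R
t=3: a0@(1,3):P a1@(3,1):R a2@(0,4):R
t=4: a0@(0,3):P a1@(2,1):R a2@(3,4):R
t=5: a0@(3,3):P a1@(1,1):R a2@(2,4):R
t=6: a0@(2,3):P a1@(0,1):R a2@(1,4):R

2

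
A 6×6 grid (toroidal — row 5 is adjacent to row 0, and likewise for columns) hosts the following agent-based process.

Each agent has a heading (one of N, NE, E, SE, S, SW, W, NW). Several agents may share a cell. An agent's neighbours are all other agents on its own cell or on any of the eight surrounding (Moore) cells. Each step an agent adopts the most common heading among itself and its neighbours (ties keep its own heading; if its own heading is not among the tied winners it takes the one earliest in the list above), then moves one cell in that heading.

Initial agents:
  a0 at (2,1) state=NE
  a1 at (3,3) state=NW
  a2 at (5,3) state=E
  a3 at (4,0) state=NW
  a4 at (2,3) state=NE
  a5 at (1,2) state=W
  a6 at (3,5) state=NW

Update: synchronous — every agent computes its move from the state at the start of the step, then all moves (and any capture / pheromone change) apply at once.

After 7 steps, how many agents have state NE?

t=1: a0@(1,2):NE a1@(2,2):NW a2@(5,4):E a3@(3,5):NW a4@(1,4):NE a5@(0,3):NE a6@(2,4):NW
t=2: a0@(0,3):NE a1@(1,1):NW a2@(5,5):E a3@(2,4):NW a4@(0,5):NE a5@(5,4):NE a6@(1,3):NW
t=3: a0@(5,4):NE a1@(0,0):NW a2@(4,0):NE a3@(1,3):NW a4@(5,0):NE a5@(4,5):NE a6@(0,2):NW
t=4: a0@(4,5):NE a1@(5,5):NW a2@(3,1):NE a3@(0,2):NW a4@(4,1):NE a5@(3,0):NE a6@(5,1):NW
t=5: a0@(3,0):NE a1@(4,4):NW a2@(2,2):NE a3@(5,1):NW a4@(3,2):NE a5@(2,1):NE a6@(4,0):NW
t=6: a0@(2,1):NE a1@(3,3):NW a2@(1,3):NE a3@(4,0):NW a4@(2,3):NE a5@(1,2):NE a6@(3,5):NW
t=7: a0@(1,2):NE a1@(2,2):NW a2@(0,4):NE a3@(3,5):NW a4@(1,4):NE a5@(0,3):NE a6@(2,4):NW

4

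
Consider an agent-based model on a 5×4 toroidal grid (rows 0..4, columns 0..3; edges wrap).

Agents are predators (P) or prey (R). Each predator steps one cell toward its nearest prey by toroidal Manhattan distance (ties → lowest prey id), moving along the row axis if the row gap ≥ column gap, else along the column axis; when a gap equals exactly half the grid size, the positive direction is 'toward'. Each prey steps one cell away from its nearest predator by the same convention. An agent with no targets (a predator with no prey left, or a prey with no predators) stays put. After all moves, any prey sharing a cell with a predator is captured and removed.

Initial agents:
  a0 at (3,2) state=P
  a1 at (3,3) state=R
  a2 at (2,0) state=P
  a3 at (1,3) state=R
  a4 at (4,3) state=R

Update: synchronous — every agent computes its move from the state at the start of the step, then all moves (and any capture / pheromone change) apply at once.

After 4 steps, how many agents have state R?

t=1: a0@(3,3):P a2@(3,0):P a3@(0,3):R a4@(0,3):R
t=2: a0@(4,3):P a2@(4,0):P a3@(1,3):R a4@(1,3):R
t=3: a0@(0,3):P a2@(0,0):P a3@(2,3):R a4@(2,3):R
t=4: a0@(1,3):P a2@(1,0):P a3@(3,3):R a4@(3,3):R

2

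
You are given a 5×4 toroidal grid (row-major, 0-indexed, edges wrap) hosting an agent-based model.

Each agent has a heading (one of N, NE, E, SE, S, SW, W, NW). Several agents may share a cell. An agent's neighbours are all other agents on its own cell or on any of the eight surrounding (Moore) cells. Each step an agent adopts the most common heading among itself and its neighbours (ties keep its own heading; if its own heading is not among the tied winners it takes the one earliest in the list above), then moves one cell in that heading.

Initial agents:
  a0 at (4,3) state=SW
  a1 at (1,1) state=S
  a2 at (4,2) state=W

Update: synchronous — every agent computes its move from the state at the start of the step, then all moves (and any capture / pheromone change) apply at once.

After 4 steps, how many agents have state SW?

1

t=1: a0@(0,2):SW a1@(2,1):S a2@(4,1):W
t=2: a0@(1,1):SW a1@(3,1):S a2@(4,0):W
t=3: a0@(2,0):SW a1@(4,1):S a2@(4,3):W
t=4: a0@(3,3):SW a1@(0,1):S a2@(4,2):W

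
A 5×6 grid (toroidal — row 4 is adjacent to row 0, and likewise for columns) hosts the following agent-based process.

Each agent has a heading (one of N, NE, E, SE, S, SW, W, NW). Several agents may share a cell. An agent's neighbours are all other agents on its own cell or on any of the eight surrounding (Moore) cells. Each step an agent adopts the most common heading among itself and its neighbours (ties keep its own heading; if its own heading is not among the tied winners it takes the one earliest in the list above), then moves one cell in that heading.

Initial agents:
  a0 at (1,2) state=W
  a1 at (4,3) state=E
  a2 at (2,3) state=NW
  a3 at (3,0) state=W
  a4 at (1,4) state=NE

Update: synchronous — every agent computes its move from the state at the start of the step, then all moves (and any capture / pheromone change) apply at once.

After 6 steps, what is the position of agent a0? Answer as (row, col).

t=1: a0@(1,1):W a1@(4,4):E a2@(1,2):NW a3@(3,5):W a4@(0,5):NE
t=2: a0@(1,0):W a1@(4,5):E a2@(0,1):NW a3@(3,4):W a4@(4,0):NE
t=3: a0@(1,5):W a1@(4,0):E a2@(4,0):NW a3@(3,3):W a4@(3,1):NE
t=4: a0@(1,4):W a1@(4,1):E a2@(3,5):NW a3@(3,2):W a4@(2,2):NE
t=5: a0@(1,3):W a1@(4,2):E a2@(2,4):NW a3@(3,1):W a4@(1,3):NE
t=6: a0@(1,2):W a1@(4,3):E a2@(1,3):NW a3@(3,0):W a4@(0,4):NE

(1, 2)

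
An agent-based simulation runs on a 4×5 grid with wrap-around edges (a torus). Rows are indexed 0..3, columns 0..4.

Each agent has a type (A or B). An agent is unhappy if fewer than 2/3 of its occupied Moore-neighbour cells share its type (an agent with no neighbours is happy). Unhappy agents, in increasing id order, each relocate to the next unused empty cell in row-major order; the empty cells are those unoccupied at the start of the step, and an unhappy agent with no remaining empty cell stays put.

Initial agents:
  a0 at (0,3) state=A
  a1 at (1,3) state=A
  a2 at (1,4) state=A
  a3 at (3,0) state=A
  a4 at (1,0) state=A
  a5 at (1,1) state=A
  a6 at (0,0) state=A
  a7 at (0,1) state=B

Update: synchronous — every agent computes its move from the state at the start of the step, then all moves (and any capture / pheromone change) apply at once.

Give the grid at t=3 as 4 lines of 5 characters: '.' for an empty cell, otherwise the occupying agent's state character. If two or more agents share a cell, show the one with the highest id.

t=1: a0@(0,3):A a1@(1,3):A a2@(1,4):A a3@(0,2):A a4@(1,0):A a5@(1,1):A a6@(0,0):A a7@(0,4):B
t=2: a0@(0,3):A a1@(1,3):A a2@(1,4):A a3@(0,2):A a4@(1,0):A a5@(1,1):A a6@(0,0):A a7@(0,1):B
t=3: a0@(0,3):A a1@(1,3):A a2@(1,4):A a3@(0,2):A a4@(1,0):A a5@(1,1):A a6@(0,0):A a7@(0,4):B

A.AAB
AA.AA
.....
.....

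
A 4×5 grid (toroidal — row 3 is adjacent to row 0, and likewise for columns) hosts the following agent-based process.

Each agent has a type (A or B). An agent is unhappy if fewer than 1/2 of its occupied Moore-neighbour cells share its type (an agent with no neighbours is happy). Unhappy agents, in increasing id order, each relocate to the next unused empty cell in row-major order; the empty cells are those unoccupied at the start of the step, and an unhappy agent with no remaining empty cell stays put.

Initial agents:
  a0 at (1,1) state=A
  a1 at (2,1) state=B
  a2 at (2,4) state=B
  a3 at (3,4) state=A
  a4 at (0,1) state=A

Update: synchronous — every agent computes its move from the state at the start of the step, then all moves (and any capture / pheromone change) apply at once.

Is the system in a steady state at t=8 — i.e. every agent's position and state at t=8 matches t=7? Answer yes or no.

t=1: a0@(1,1):A a1@(0,0):B a2@(0,2):B a3@(0,3):A a4@(0,1):A
t=2: a0@(0,4):A a1@(1,0):B a2@(1,2):B a3@(1,3):A a4@(1,4):A
t=3: a0@(0,4):A a1@(0,0):B a2@(0,1):B a3@(1,3):A a4@(1,4):A
t=4: a0@(0,4):A a1@(0,2):B a2@(0,1):B a3@(1,3):A a4@(1,4):A
t=5: (unchanged — steady state)

yes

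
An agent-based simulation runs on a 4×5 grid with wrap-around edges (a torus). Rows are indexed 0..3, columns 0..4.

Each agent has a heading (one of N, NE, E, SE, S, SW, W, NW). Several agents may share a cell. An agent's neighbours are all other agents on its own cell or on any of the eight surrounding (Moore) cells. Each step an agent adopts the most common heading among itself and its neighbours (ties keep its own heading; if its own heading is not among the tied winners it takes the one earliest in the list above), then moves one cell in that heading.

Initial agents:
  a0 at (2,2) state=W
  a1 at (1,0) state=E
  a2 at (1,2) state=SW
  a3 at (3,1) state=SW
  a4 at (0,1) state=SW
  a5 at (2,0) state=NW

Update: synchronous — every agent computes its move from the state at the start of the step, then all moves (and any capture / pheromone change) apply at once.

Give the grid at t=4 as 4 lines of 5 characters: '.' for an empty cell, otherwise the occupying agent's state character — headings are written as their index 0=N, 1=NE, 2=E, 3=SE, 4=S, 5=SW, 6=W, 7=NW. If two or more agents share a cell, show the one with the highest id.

t=1: a0@(3,1):SW a1@(1,1):E a2@(2,1):SW a3@(0,0):SW a4@(1,0):SW a5@(1,4):NW
t=2: a0@(0,0):SW a1@(2,0):SW a2@(3,0):SW a3@(1,4):SW a4@(2,4):SW a5@(2,3):SW
t=3: a0@(1,4):SW a1@(3,4):SW a2@(0,4):SW a3@(2,3):SW a4@(3,3):SW a5@(3,2):SW
t=4: a0@(2,3):SW a1@(0,3):SW a2@(1,3):SW a3@(3,2):SW a4@(0,2):SW a5@(0,1):SW

.555.
...5.
...5.
..5..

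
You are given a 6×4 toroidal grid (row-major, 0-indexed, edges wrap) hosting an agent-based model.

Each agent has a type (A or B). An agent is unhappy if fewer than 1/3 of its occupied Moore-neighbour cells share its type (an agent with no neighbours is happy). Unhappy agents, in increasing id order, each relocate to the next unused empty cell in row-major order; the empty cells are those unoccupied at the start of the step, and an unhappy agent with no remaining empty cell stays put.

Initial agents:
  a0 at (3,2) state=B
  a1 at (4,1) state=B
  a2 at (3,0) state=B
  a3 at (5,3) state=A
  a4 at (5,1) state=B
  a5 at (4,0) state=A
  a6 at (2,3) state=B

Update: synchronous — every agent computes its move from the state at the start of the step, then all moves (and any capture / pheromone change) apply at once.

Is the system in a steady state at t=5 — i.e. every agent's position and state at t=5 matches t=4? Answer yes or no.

yes

t=1: a0@(3,2):B a1@(4,1):B a2@(3,0):B a3@(5,3):A a4@(5,1):B a5@(0,0):A a6@(2,3):B
t=2: (unchanged — steady state)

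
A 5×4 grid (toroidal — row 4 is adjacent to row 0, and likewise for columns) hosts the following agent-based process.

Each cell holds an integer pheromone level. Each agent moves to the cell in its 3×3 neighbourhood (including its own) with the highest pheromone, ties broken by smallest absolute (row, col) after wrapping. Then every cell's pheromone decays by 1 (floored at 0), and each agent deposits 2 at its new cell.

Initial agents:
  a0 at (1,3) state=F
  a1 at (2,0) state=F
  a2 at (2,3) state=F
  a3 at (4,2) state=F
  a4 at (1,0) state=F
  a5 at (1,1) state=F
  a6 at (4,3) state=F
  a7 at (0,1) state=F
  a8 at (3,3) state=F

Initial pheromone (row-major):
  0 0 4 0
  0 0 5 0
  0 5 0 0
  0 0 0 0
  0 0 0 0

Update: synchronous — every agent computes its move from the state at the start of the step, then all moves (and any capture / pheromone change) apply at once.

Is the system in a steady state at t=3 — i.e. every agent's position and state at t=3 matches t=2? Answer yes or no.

t=1: a0@(1,2) a1@(2,1) a2@(1,2) a3@(0,2) a4@(2,1) a5@(1,2) a6@(0,2) a7@(1,2) a8@(2,0) | pheromone: 0 0 7 0 / 0 0 12 0 / 2 8 0 0 / 0 0 0 0 / 0 0 0 0
t=2: a0@(1,2) a1@(1,2) a2@(1,2) a3@(1,2) a4@(1,2) a5@(1,2) a6@(1,2) a7@(1,2) a8@(2,1) | pheromone: 0 0 6 0 / 0 0 27 0 / 1 9 0 0 / 0 0 0 0 / 0 0 0 0
t=3: a0@(1,2) a1@(1,2) a2@(1,2) a3@(1,2) a4@(1,2) a5@(1,2) a6@(1,2) a7@(1,2) a8@(1,2) | pheromone: 0 0 5 0 / 0 0 44 0 / 0 8 0 0 / 0 0 0 0 / 0 0 0 0

no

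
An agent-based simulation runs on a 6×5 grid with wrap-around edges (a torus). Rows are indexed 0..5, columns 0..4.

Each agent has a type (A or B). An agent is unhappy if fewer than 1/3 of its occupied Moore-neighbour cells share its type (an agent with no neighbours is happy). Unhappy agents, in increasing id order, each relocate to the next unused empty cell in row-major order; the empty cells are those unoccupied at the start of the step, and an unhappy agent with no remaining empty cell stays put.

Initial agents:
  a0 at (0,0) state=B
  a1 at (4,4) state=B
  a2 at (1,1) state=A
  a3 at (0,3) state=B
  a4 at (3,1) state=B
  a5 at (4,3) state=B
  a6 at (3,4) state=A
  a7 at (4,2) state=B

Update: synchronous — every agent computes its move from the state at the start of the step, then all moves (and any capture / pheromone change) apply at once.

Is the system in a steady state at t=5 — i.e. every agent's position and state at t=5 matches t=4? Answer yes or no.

t=1: a0@(0,1):B a1@(4,4):B a2@(0,2):A a3@(0,3):B a4@(3,1):B a5@(4,3):B a6@(0,4):A a7@(4,2):B
t=2: a0@(0,0):B a1@(4,4):B a2@(1,0):A a3@(1,1):B a4@(3,1):B a5@(4,3):B a6@(1,2):A a7@(4,2):B
t=3: a0@(0,0):B a1@(4,4):B a2@(0,1):A a3@(1,1):B a4@(3,1):B a5@(4,3):B a6@(0,2):A a7@(4,2):B
t=4: (unchanged — steady state)

yes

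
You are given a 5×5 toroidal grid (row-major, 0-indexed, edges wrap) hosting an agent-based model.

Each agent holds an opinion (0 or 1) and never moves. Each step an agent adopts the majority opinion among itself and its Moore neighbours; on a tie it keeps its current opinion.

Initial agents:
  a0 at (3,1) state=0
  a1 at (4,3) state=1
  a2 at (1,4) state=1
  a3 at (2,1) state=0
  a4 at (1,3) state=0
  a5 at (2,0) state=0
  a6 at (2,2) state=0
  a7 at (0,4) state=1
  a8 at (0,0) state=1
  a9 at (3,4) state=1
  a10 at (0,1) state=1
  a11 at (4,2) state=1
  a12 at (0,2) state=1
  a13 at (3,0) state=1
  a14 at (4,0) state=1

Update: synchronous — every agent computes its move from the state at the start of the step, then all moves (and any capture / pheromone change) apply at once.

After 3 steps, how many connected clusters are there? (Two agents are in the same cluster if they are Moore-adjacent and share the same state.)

2

t=1: a0@(3,1):0 a1@(4,3):1 a2@(1,4):1 a3@(2,1):0 a4@(1,3):1 a5@(2,0):0 a6@(2,2):0 a7@(0,4):1 a8@(0,0):1 a9@(3,4):1 a10@(0,1):1 a11@(4,2):1 a12@(0,2):1 a13@(3,0):1 a14@(4,0):1
t=2: (unchanged — steady state)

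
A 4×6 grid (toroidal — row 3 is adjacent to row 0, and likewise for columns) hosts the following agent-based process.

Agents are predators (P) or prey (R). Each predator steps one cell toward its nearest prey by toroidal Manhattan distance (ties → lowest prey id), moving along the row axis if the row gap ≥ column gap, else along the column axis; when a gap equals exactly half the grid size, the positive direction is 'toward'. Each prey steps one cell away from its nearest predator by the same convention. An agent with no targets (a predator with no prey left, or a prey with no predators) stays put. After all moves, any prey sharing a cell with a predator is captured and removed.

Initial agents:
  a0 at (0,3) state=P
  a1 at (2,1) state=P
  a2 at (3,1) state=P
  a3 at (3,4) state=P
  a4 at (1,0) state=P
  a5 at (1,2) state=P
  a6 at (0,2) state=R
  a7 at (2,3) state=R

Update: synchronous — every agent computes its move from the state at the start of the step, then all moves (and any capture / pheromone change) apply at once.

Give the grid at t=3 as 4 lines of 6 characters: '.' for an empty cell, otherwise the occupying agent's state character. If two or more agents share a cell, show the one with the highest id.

t=1: a0@(0,2):P a1@(2,2):P a2@(0,1):P a3@(2,4):P a4@(1,1):P a5@(0,2):P a7@(1,3):R
t=2: a0@(1,2):P a1@(1,2):P a2@(0,2):P a3@(1,4):P a4@(1,2):P a5@(1,2):P a7@(2,3):R
t=3: a0@(2,2):P a1@(2,2):P a2@(1,2):P a3@(2,4):P a4@(2,2):P a5@(2,2):P a7@(3,3):R

......
..P...
..P.P.
...R..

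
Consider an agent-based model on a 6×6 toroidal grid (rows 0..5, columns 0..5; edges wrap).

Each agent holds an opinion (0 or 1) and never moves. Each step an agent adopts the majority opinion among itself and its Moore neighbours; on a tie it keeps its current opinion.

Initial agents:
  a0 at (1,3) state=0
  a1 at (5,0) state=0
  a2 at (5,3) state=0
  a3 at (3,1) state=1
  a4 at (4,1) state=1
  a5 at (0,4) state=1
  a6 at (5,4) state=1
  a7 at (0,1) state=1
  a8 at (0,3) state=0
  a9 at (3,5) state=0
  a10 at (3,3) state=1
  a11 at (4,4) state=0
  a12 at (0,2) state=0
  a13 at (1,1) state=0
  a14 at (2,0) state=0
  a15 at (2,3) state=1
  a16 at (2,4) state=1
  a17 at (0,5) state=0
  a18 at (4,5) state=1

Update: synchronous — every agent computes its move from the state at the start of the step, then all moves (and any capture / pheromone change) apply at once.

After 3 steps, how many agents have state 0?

14

t=1: a0@(1,3):0 a1@(5,0):1 a2@(5,3):0 a3@(3,1):1 a4@(4,1):1 a5@(0,4):0 a6@(5,4):0 a7@(0,1):0 a8@(0,3):0 a9@(3,5):0 a10@(3,3):1 a11@(4,4):0 a12@(0,2):0 a13@(1,1):0 a14@(2,0):0 a15@(2,3):1 a16@(2,4):1 a17@(0,5):0 a18@(4,5):0
t=2: a0@(1,3):0 a1@(5,0):0 a2@(5,3):0 a3@(3,1):1 a4@(4,1):1 a5@(0,4):0 a6@(5,4):0 a7@(0,1):0 a8@(0,3):0 a9@(3,5):0 a10@(3,3):1 a11@(4,4):0 a12@(0,2):0 a13@(1,1):0 a14@(2,0):0 a15@(2,3):1 a16@(2,4):1 a17@(0,5):0 a18@(4,5):0
t=3: (unchanged — steady state)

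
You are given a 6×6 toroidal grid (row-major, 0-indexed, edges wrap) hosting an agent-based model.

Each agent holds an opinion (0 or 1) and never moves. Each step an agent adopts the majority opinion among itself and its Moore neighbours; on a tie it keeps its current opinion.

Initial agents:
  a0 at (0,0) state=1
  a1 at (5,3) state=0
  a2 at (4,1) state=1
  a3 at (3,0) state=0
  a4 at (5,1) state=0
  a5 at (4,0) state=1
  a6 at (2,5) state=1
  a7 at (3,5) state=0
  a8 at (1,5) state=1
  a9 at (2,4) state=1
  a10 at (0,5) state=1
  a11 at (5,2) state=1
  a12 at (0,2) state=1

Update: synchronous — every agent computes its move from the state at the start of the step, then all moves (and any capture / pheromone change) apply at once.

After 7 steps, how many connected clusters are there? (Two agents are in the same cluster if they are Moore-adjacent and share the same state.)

t=1: a0@(0,0):1 a1@(5,3):1 a2@(4,1):1 a3@(3,0):1 a4@(5,1):1 a5@(4,0):0 a6@(2,5):1 a7@(3,5):1 a8@(1,5):1 a9@(2,4):1 a10@(0,5):1 a11@(5,2):1 a12@(0,2):1
t=2: a0@(0,0):1 a1@(5,3):1 a2@(4,1):1 a3@(3,0):1 a4@(5,1):1 a5@(4,0):1 a6@(2,5):1 a7@(3,5):1 a8@(1,5):1 a9@(2,4):1 a10@(0,5):1 a11@(5,2):1 a12@(0,2):1
t=3: (unchanged — steady state)

1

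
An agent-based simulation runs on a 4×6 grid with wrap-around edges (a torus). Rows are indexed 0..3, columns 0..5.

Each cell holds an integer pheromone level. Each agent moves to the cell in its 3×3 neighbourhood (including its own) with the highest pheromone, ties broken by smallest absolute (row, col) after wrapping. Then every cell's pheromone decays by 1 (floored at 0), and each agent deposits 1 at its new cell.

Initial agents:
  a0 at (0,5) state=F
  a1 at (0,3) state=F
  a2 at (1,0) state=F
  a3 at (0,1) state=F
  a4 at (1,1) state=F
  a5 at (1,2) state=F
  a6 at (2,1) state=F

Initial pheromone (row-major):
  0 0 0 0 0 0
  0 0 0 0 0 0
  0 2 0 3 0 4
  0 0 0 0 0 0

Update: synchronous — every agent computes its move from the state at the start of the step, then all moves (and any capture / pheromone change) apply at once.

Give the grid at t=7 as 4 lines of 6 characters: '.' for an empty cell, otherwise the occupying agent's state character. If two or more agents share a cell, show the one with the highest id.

t=1: a0@(0,0) a1@(0,2) a2@(2,5) a3@(0,0) a4@(2,1) a5@(2,3) a6@(2,1) | pheromone: 2 0 1 0 0 0 / 0 0 0 0 0 0 / 0 3 0 3 0 4 / 0 0 0 0 0 0
t=2: a0@(0,0) a1@(0,2) a2@(2,5) a3@(0,0) a4@(2,1) a5@(2,3) a6@(2,1) | pheromone: 3 0 1 0 0 0 / 0 0 0 0 0 0 / 0 4 0 3 0 4 / 0 0 0 0 0 0
t=3: a0@(0,0) a1@(0,2) a2@(2,5) a3@(0,0) a4@(2,1) a5@(2,3) a6@(2,1) | pheromone: 4 0 1 0 0 0 / 0 0 0 0 0 0 / 0 5 0 3 0 4 / 0 0 0 0 0 0
t=4: a0@(0,0) a1@(0,2) a2@(2,5) a3@(0,0) a4@(2,1) a5@(2,3) a6@(2,1) | pheromone: 5 0 1 0 0 0 / 0 0 0 0 0 0 / 0 6 0 3 0 4 / 0 0 0 0 0 0
t=5: a0@(0,0) a1@(0,2) a2@(2,5) a3@(0,0) a4@(2,1) a5@(2,3) a6@(2,1) | pheromone: 6 0 1 0 0 0 / 0 0 0 0 0 0 / 0 7 0 3 0 4 / 0 0 0 0 0 0
t=6: a0@(0,0) a1@(0,2) a2@(2,5) a3@(0,0) a4@(2,1) a5@(2,3) a6@(2,1) | pheromone: 7 0 1 0 0 0 / 0 0 0 0 0 0 / 0 8 0 3 0 4 / 0 0 0 0 0 0
t=7: a0@(0,0) a1@(0,2) a2@(2,5) a3@(0,0) a4@(2,1) a5@(2,3) a6@(2,1) | pheromone: 8 0 1 0 0 0 / 0 0 0 0 0 0 / 0 9 0 3 0 4 / 0 0 0 0 0 0

F.F...
......
.F.F.F
......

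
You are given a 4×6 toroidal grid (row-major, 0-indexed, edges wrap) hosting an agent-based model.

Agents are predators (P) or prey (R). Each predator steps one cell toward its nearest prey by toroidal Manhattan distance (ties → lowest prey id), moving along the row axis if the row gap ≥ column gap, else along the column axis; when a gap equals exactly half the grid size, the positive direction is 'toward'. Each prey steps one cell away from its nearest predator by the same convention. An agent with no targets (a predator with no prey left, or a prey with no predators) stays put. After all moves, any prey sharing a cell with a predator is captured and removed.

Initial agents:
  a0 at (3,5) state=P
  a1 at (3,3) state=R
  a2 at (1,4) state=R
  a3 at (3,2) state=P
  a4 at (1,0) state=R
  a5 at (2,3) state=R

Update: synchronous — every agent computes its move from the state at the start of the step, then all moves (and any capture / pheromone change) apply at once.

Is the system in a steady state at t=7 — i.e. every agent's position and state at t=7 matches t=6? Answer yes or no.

no

t=1: a0@(3,4):P a2@(0,4):R a3@(3,3):P a4@(0,0):R a5@(1,3):R
t=2: a0@(0,4):P a2@(1,4):R a3@(0,3):P a4@(0,1):R
t=3: a0@(1,4):P a2@(2,4):R a3@(1,3):P a4@(0,0):R
t=4: a0@(2,4):P a2@(3,4):R a3@(2,3):P a4@(0,1):R
t=5: a0@(3,4):P a2@(0,4):R a3@(3,3):P a4@(3,1):R
t=6: a0@(0,4):P a2@(1,4):R a3@(0,3):P a4@(3,0):R
t=7: a0@(1,4):P a2@(2,4):R a3@(1,3):P a4@(3,1):R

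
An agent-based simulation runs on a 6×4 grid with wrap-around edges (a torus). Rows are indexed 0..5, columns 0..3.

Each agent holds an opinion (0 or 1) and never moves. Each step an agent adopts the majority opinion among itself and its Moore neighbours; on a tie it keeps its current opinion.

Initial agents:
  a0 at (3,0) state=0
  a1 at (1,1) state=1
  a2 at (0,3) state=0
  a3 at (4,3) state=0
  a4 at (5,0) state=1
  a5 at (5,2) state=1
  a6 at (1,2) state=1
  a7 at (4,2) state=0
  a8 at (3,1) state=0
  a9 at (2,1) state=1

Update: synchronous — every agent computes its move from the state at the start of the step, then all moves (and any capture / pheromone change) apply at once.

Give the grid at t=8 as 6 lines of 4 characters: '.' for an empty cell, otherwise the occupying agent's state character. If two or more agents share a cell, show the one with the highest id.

...1
.11.
.1..
00..
..00
0.0.

t=1: a0@(3,0):0 a1@(1,1):1 a2@(0,3):1 a3@(4,3):0 a4@(5,0):0 a5@(5,2):0 a6@(1,2):1 a7@(4,2):0 a8@(3,1):0 a9@(2,1):1
t=2: (unchanged — steady state)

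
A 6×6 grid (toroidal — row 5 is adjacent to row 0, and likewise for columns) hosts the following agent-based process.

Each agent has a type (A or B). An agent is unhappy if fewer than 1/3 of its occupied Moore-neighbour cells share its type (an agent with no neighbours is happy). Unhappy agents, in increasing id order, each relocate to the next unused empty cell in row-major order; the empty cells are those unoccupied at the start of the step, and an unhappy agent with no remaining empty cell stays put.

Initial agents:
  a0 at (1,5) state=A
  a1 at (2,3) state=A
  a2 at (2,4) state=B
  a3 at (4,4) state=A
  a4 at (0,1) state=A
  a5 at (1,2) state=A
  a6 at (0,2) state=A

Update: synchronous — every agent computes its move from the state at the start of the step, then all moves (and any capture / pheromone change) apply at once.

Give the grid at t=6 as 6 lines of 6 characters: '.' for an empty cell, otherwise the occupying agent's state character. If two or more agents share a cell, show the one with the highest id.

t=1: a0@(0,0):A a1@(2,3):A a2@(0,3):B a3@(4,4):A a4@(0,1):A a5@(1,2):A a6@(0,2):A
t=2: a0@(0,0):A a1@(2,3):A a2@(0,4):B a3@(4,4):A a4@(0,1):A a5@(1,2):A a6@(0,2):A
t=3: (unchanged — steady state)

AAA.B.
..A...
...A..
......
....A.
......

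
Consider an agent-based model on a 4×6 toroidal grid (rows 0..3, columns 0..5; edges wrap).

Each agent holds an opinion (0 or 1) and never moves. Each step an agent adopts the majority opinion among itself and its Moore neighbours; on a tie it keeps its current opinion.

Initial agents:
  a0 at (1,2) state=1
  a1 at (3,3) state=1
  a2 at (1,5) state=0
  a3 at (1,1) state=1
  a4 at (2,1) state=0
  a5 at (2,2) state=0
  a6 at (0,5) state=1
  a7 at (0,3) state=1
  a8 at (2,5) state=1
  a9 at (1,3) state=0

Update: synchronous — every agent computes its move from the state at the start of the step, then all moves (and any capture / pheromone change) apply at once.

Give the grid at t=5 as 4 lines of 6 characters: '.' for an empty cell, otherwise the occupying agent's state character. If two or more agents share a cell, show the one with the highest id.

...1.1
.110.1
.00..1
...1..

t=1: a0@(1,2):1 a1@(3,3):1 a2@(1,5):1 a3@(1,1):1 a4@(2,1):0 a5@(2,2):0 a6@(0,5):1 a7@(0,3):1 a8@(2,5):1 a9@(1,3):0
t=2: (unchanged — steady state)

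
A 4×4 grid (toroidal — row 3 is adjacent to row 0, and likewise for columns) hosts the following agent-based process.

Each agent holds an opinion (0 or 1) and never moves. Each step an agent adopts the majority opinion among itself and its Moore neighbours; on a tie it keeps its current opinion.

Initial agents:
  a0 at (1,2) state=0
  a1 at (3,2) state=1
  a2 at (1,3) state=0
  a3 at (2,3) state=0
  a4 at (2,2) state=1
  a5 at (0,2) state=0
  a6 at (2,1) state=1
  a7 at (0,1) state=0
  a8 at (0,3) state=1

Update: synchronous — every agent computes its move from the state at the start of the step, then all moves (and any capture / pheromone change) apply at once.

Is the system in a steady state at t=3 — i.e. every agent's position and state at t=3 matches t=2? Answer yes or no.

no

t=1: a0@(1,2):0 a1@(3,2):1 a2@(1,3):0 a3@(2,3):0 a4@(2,2):1 a5@(0,2):0 a6@(2,1):1 a7@(0,1):0 a8@(0,3):0
t=2: a0@(1,2):0 a1@(3,2):0 a2@(1,3):0 a3@(2,3):0 a4@(2,2):1 a5@(0,2):0 a6@(2,1):1 a7@(0,1):0 a8@(0,3):0
t=3: a0@(1,2):0 a1@(3,2):0 a2@(1,3):0 a3@(2,3):0 a4@(2,2):0 a5@(0,2):0 a6@(2,1):1 a7@(0,1):0 a8@(0,3):0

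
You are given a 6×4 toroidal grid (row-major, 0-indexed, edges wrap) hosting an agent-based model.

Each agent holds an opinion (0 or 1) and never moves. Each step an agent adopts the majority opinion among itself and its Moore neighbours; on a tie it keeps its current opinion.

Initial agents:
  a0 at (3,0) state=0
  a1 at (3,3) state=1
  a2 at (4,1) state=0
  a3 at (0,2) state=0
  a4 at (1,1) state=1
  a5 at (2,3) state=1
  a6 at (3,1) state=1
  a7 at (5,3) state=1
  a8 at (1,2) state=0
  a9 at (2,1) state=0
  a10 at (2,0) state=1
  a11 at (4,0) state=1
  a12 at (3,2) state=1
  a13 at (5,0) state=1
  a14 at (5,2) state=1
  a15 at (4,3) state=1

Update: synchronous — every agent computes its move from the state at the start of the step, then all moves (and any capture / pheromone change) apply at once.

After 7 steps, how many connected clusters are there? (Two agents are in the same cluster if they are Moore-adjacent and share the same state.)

t=1: a0@(3,0):1 a1@(3,3):1 a2@(4,1):1 a3@(0,2):1 a4@(1,1):0 a5@(2,3):1 a6@(3,1):1 a7@(5,3):1 a8@(1,2):0 a9@(2,1):1 a10@(2,0):1 a11@(4,0):1 a12@(3,2):1 a13@(5,0):1 a14@(5,2):1 a15@(4,3):1
t=2: a0@(3,0):1 a1@(3,3):1 a2@(4,1):1 a3@(0,2):1 a4@(1,1):1 a5@(2,3):1 a6@(3,1):1 a7@(5,3):1 a8@(1,2):1 a9@(2,1):1 a10@(2,0):1 a11@(4,0):1 a12@(3,2):1 a13@(5,0):1 a14@(5,2):1 a15@(4,3):1
t=3: (unchanged — steady state)

1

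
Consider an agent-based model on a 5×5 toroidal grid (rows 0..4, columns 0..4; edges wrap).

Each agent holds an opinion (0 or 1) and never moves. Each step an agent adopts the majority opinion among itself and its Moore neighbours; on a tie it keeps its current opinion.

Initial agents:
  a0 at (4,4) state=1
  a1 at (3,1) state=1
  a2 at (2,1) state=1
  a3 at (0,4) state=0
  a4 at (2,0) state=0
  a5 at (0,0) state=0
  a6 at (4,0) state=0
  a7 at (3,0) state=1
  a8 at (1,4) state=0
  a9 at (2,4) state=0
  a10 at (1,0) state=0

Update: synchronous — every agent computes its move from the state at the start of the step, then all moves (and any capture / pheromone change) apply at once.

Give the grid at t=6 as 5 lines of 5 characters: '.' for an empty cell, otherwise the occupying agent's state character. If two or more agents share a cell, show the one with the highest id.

t=1: a0@(4,4):0 a1@(3,1):1 a2@(2,1):1 a3@(0,4):0 a4@(2,0):0 a5@(0,0):0 a6@(4,0):0 a7@(3,0):1 a8@(1,4):0 a9@(2,4):0 a10@(1,0):0
t=2: a0@(4,4):0 a1@(3,1):1 a2@(2,1):1 a3@(0,4):0 a4@(2,0):0 a5@(0,0):0 a6@(4,0):0 a7@(3,0):0 a8@(1,4):0 a9@(2,4):0 a10@(1,0):0
t=3: a0@(4,4):0 a1@(3,1):0 a2@(2,1):0 a3@(0,4):0 a4@(2,0):0 a5@(0,0):0 a6@(4,0):0 a7@(3,0):0 a8@(1,4):0 a9@(2,4):0 a10@(1,0):0
t=4: (unchanged — steady state)

0...0
0...0
00..0
00...
0...0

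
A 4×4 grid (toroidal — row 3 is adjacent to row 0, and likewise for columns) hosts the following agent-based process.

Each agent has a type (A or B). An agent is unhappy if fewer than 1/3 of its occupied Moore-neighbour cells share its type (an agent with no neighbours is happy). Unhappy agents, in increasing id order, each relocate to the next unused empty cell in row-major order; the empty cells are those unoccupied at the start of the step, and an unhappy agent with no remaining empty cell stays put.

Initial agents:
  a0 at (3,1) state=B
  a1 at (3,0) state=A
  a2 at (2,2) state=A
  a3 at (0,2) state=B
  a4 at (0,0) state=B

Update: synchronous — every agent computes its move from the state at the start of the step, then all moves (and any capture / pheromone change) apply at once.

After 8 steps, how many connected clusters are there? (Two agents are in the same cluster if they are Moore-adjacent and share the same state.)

t=1: a0@(3,1):B a1@(0,1):A a2@(0,3):A a3@(0,2):B a4@(0,0):B
t=2: a0@(3,1):B a1@(1,0):A a2@(1,1):A a3@(0,2):B a4@(0,0):B
t=3: (unchanged — steady state)

2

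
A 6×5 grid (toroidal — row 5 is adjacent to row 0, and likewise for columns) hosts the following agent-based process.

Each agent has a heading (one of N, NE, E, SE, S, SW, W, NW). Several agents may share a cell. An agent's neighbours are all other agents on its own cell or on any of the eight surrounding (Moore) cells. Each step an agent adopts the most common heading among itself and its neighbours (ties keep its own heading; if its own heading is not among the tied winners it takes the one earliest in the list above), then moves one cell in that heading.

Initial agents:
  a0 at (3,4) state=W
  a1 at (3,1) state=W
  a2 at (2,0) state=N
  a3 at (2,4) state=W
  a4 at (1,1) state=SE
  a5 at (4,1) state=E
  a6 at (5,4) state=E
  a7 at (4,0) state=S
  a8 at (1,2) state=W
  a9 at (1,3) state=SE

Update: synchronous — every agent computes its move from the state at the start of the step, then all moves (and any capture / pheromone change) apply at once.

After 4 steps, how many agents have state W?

t=1: a0@(3,3):W a1@(3,0):W a2@(2,4):W a3@(2,3):W a4@(2,2):SE a5@(4,2):E a6@(5,0):E a7@(4,1):E a8@(2,3):SE a9@(1,2):W
t=2: a0@(3,2):W a1@(3,4):W a2@(2,3):W a3@(2,2):W a4@(2,1):W a5@(4,3):E a6@(5,1):E a7@(4,2):E a8@(2,2):W a9@(1,1):W
t=3: a0@(3,1):W a1@(3,3):W a2@(2,2):W a3@(2,1):W a4@(2,0):W a5@(4,4):E a6@(5,2):E a7@(4,3):E a8@(2,1):W a9@(1,0):W
t=4: a0@(3,0):W a1@(3,2):W a2@(2,1):W a3@(2,0):W a4@(2,4):W a5@(4,0):E a6@(5,3):E a7@(4,4):E a8@(2,0):W a9@(1,4):W

7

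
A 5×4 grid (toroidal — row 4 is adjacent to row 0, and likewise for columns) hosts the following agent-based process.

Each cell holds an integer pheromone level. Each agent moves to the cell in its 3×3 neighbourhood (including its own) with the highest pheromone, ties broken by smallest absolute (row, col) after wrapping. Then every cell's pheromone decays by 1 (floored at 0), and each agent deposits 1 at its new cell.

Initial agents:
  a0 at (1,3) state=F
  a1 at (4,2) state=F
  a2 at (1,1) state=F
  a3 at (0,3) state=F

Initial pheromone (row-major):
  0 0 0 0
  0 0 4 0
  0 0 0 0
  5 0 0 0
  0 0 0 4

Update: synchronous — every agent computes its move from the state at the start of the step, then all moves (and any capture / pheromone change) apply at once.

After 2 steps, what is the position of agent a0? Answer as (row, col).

t=1: a0@(1,2) a1@(4,3) a2@(1,2) a3@(1,2) | pheromone: 0 0 0 0 / 0 0 6 0 / 0 0 0 0 / 4 0 0 0 / 0 0 0 4
t=2: a0@(1,2) a1@(3,0) a2@(1,2) a3@(1,2) | pheromone: 0 0 0 0 / 0 0 8 0 / 0 0 0 0 / 4 0 0 0 / 0 0 0 3

(1, 2)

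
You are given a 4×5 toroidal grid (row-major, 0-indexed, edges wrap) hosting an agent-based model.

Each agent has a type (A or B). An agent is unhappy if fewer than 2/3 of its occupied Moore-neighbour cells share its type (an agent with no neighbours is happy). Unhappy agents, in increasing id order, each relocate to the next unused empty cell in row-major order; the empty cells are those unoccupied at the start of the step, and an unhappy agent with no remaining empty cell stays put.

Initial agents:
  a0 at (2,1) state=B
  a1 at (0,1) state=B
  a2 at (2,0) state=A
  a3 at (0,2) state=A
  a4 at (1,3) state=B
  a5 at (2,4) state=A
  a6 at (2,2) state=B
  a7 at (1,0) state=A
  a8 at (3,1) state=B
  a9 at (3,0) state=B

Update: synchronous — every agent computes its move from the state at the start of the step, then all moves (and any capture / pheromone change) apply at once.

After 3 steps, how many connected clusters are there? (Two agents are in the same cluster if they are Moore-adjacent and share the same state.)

t=1: a0@(0,0):B a1@(0,3):B a2@(0,4):A a3@(1,1):A a4@(1,2):B a5@(1,4):A a6@(2,2):B a7@(2,3):A a8@(3,1):B a9@(3,2):B
t=2: a0@(0,1):B a1@(0,2):B a2@(1,0):A a3@(1,3):A a4@(2,0):B a5@(2,1):A a6@(2,4):B a7@(3,0):A a8@(3,1):B a9@(3,2):B
t=3: a0@(0,0):B a1@(0,2):B a2@(0,3):A a3@(0,4):A a4@(1,1):B a5@(1,2):A a6@(1,4):B a7@(2,2):A a8@(3,1):B a9@(3,2):B

2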